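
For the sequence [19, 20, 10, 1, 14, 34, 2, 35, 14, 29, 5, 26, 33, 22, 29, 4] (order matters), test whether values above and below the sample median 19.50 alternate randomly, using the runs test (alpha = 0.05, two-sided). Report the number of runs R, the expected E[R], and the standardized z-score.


Step 1: Compute median = 19.50; label A = above, B = below.
Labels in order: BABBBABABABAAAAB  (n_A = 8, n_B = 8)
Step 2: Count runs R = 11.
Step 3: Under H0 (random ordering), E[R] = 2*n_A*n_B/(n_A+n_B) + 1 = 2*8*8/16 + 1 = 9.0000.
        Var[R] = 2*n_A*n_B*(2*n_A*n_B - n_A - n_B) / ((n_A+n_B)^2 * (n_A+n_B-1)) = 14336/3840 = 3.7333.
        SD[R] = 1.9322.
Step 4: Continuity-corrected z = (R - 0.5 - E[R]) / SD[R] = (11 - 0.5 - 9.0000) / 1.9322 = 0.7763.
Step 5: Two-sided p-value via normal approximation = 2*(1 - Phi(|z|)) = 0.437558.
Step 6: alpha = 0.05. fail to reject H0.

R = 11, z = 0.7763, p = 0.437558, fail to reject H0.


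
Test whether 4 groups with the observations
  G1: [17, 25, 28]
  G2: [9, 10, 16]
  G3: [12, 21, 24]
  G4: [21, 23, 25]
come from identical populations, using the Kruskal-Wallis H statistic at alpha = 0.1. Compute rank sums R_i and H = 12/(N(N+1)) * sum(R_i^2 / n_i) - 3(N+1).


Step 1: Combine all N = 12 observations and assign midranks.
sorted (value, group, rank): (9,G2,1), (10,G2,2), (12,G3,3), (16,G2,4), (17,G1,5), (21,G3,6.5), (21,G4,6.5), (23,G4,8), (24,G3,9), (25,G1,10.5), (25,G4,10.5), (28,G1,12)
Step 2: Sum ranks within each group.
R_1 = 27.5 (n_1 = 3)
R_2 = 7 (n_2 = 3)
R_3 = 18.5 (n_3 = 3)
R_4 = 25 (n_4 = 3)
Step 3: H = 12/(N(N+1)) * sum(R_i^2/n_i) - 3(N+1)
     = 12/(12*13) * (27.5^2/3 + 7^2/3 + 18.5^2/3 + 25^2/3) - 3*13
     = 0.076923 * 590.833 - 39
     = 6.448718.
Step 4: Ties present; correction factor C = 1 - 12/(12^3 - 12) = 0.993007. Corrected H = 6.448718 / 0.993007 = 6.494131.
Step 5: Under H0, H ~ chi^2(3); p-value = 0.089894.
Step 6: alpha = 0.1. reject H0.

H = 6.4941, df = 3, p = 0.089894, reject H0.


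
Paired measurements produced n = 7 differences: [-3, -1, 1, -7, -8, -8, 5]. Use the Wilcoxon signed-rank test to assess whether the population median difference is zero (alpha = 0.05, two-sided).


Step 1: Drop any zero differences (none here) and take |d_i|.
|d| = [3, 1, 1, 7, 8, 8, 5]
Step 2: Midrank |d_i| (ties get averaged ranks).
ranks: |3|->3, |1|->1.5, |1|->1.5, |7|->5, |8|->6.5, |8|->6.5, |5|->4
Step 3: Attach original signs; sum ranks with positive sign and with negative sign.
W+ = 1.5 + 4 = 5.5
W- = 3 + 1.5 + 5 + 6.5 + 6.5 = 22.5
(Check: W+ + W- = 28 should equal n(n+1)/2 = 28.)
Step 4: Test statistic W = min(W+, W-) = 5.5.
Step 5: Ties in |d|, so use the tie-corrected normal approximation.
        E[W] = n(n+1)/4 = 7*8/4 = 14.
        Tie groups: |d|=1 (t=2), |d|=8 (t=2); sum(t^3 - t) = 12.
        Var[W] = n(n+1)(2n+1)/24 - sum(t^3-t)/48 = 840/24 - 12/48 = 34.75.
        z = (W - E[W]) / sqrt(Var[W]) = (5.5 - 14) / 5.8949 = -1.4419.
        Two-sided p = 2*Phi(z) = 0.149325.
Step 6: alpha = 0.05. fail to reject H0.

W+ = 5.5, W- = 22.5, W = min = 5.5, p = 0.149325, fail to reject H0.


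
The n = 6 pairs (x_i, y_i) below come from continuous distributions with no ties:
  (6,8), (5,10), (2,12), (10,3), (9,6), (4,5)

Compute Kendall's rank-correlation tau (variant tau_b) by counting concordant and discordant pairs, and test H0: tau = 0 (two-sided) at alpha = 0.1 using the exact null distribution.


Step 1: Enumerate the 15 unordered pairs (i,j) with i<j and classify each by sign(x_j-x_i) * sign(y_j-y_i).
  (1,2):dx=-1,dy=+2->D; (1,3):dx=-4,dy=+4->D; (1,4):dx=+4,dy=-5->D; (1,5):dx=+3,dy=-2->D
  (1,6):dx=-2,dy=-3->C; (2,3):dx=-3,dy=+2->D; (2,4):dx=+5,dy=-7->D; (2,5):dx=+4,dy=-4->D
  (2,6):dx=-1,dy=-5->C; (3,4):dx=+8,dy=-9->D; (3,5):dx=+7,dy=-6->D; (3,6):dx=+2,dy=-7->D
  (4,5):dx=-1,dy=+3->D; (4,6):dx=-6,dy=+2->D; (5,6):dx=-5,dy=-1->C
Step 2: C = 3, D = 12, total pairs = 15.
Step 3: tau = (C - D)/(n(n-1)/2) = (3 - 12)/15 = -0.600000.
Step 4: Exact two-sided p-value (enumerate n! = 720 permutations of y under H0): p = 0.136111.
Step 5: alpha = 0.1. fail to reject H0.

tau_b = -0.6000 (C=3, D=12), p = 0.136111, fail to reject H0.


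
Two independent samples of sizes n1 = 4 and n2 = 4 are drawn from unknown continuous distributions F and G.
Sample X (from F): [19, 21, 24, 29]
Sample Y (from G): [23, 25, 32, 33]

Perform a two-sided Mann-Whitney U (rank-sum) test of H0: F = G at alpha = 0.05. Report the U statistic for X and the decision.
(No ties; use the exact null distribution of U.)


Step 1: Combine and sort all 8 observations; assign midranks.
sorted (value, group): (19,X), (21,X), (23,Y), (24,X), (25,Y), (29,X), (32,Y), (33,Y)
ranks: 19->1, 21->2, 23->3, 24->4, 25->5, 29->6, 32->7, 33->8
Step 2: Rank sum for X: R1 = 1 + 2 + 4 + 6 = 13.
Step 3: U_X = R1 - n1(n1+1)/2 = 13 - 4*5/2 = 13 - 10 = 3.
       U_Y = n1*n2 - U_X = 16 - 3 = 13.
Step 4: No ties, so the exact null distribution of U (based on enumerating the C(8,4) = 70 equally likely rank assignments) gives the two-sided p-value.
Step 5: p-value = 0.200000; compare to alpha = 0.05. fail to reject H0.

U_X = 3, p = 0.200000, fail to reject H0 at alpha = 0.05.


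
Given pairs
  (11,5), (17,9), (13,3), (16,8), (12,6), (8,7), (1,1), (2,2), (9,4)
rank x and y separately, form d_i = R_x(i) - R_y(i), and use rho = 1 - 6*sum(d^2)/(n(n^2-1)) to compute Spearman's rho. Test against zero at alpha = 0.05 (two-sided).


Step 1: Rank x and y separately (midranks; no ties here).
rank(x): 11->5, 17->9, 13->7, 16->8, 12->6, 8->3, 1->1, 2->2, 9->4
rank(y): 5->5, 9->9, 3->3, 8->8, 6->6, 7->7, 1->1, 2->2, 4->4
Step 2: d_i = R_x(i) - R_y(i); compute d_i^2.
  (5-5)^2=0, (9-9)^2=0, (7-3)^2=16, (8-8)^2=0, (6-6)^2=0, (3-7)^2=16, (1-1)^2=0, (2-2)^2=0, (4-4)^2=0
sum(d^2) = 32.
Step 3: rho = 1 - 6*32 / (9*(9^2 - 1)) = 1 - 192/720 = 0.733333.
Step 4: Under H0, t = rho * sqrt((n-2)/(1-rho^2)) = 2.8538 ~ t(7).
Step 5: Two-sided p-value from the t-distribution with 7 df = 0.024554.
Step 6: alpha = 0.05. reject H0.

rho = 0.7333, p = 0.024554, reject H0 at alpha = 0.05.


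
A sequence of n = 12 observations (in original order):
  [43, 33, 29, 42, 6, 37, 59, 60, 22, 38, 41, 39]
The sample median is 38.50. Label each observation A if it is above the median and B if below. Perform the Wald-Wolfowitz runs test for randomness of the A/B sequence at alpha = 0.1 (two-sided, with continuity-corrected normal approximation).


Step 1: Compute median = 38.50; label A = above, B = below.
Labels in order: ABBABBAABBAA  (n_A = 6, n_B = 6)
Step 2: Count runs R = 7.
Step 3: Under H0 (random ordering), E[R] = 2*n_A*n_B/(n_A+n_B) + 1 = 2*6*6/12 + 1 = 7.0000.
        Var[R] = 2*n_A*n_B*(2*n_A*n_B - n_A - n_B) / ((n_A+n_B)^2 * (n_A+n_B-1)) = 4320/1584 = 2.7273.
        SD[R] = 1.6514.
Step 4: R = E[R], so z = 0 with no continuity correction.
Step 5: Two-sided p-value via normal approximation = 2*(1 - Phi(|z|)) = 1.000000.
Step 6: alpha = 0.1. fail to reject H0.

R = 7, z = 0.0000, p = 1.000000, fail to reject H0.


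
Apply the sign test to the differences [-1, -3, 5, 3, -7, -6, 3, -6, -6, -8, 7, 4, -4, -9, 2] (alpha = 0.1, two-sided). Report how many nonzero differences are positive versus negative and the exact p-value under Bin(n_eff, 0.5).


Step 1: Discard zero differences. Original n = 15; n_eff = number of nonzero differences = 15.
Nonzero differences (with sign): -1, -3, +5, +3, -7, -6, +3, -6, -6, -8, +7, +4, -4, -9, +2
Step 2: Count signs: positive = 6, negative = 9.
Step 3: Under H0: P(positive) = 0.5, so the number of positives S ~ Bin(15, 0.5).
Step 4: Two-sided exact p-value = sum of Bin(15,0.5) probabilities at or below the observed probability = 0.607239.
Step 5: alpha = 0.1. fail to reject H0.

n_eff = 15, pos = 6, neg = 9, p = 0.607239, fail to reject H0.


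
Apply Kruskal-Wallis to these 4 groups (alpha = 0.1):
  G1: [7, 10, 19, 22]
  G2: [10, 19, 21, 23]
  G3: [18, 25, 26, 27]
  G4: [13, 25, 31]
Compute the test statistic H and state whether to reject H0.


Step 1: Combine all N = 15 observations and assign midranks.
sorted (value, group, rank): (7,G1,1), (10,G1,2.5), (10,G2,2.5), (13,G4,4), (18,G3,5), (19,G1,6.5), (19,G2,6.5), (21,G2,8), (22,G1,9), (23,G2,10), (25,G3,11.5), (25,G4,11.5), (26,G3,13), (27,G3,14), (31,G4,15)
Step 2: Sum ranks within each group.
R_1 = 19 (n_1 = 4)
R_2 = 27 (n_2 = 4)
R_3 = 43.5 (n_3 = 4)
R_4 = 30.5 (n_4 = 3)
Step 3: H = 12/(N(N+1)) * sum(R_i^2/n_i) - 3(N+1)
     = 12/(15*16) * (19^2/4 + 27^2/4 + 43.5^2/4 + 30.5^2/3) - 3*16
     = 0.050000 * 1055.65 - 48
     = 4.782292.
Step 4: Ties present; correction factor C = 1 - 18/(15^3 - 15) = 0.994643. Corrected H = 4.782292 / 0.994643 = 4.808049.
Step 5: Under H0, H ~ chi^2(3); p-value = 0.186405.
Step 6: alpha = 0.1. fail to reject H0.

H = 4.8080, df = 3, p = 0.186405, fail to reject H0.


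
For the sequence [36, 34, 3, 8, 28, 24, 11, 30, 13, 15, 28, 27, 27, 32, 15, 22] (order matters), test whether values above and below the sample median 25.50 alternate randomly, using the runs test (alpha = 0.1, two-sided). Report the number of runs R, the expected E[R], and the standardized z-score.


Step 1: Compute median = 25.50; label A = above, B = below.
Labels in order: AABBABBABBAAAABB  (n_A = 8, n_B = 8)
Step 2: Count runs R = 8.
Step 3: Under H0 (random ordering), E[R] = 2*n_A*n_B/(n_A+n_B) + 1 = 2*8*8/16 + 1 = 9.0000.
        Var[R] = 2*n_A*n_B*(2*n_A*n_B - n_A - n_B) / ((n_A+n_B)^2 * (n_A+n_B-1)) = 14336/3840 = 3.7333.
        SD[R] = 1.9322.
Step 4: Continuity-corrected z = (R + 0.5 - E[R]) / SD[R] = (8 + 0.5 - 9.0000) / 1.9322 = -0.2588.
Step 5: Two-sided p-value via normal approximation = 2*(1 - Phi(|z|)) = 0.795809.
Step 6: alpha = 0.1. fail to reject H0.

R = 8, z = -0.2588, p = 0.795809, fail to reject H0.


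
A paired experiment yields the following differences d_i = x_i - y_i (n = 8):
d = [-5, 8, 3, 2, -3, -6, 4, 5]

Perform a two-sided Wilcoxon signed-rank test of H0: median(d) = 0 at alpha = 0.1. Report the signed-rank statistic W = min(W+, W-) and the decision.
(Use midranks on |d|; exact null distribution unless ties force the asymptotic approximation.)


Step 1: Drop any zero differences (none here) and take |d_i|.
|d| = [5, 8, 3, 2, 3, 6, 4, 5]
Step 2: Midrank |d_i| (ties get averaged ranks).
ranks: |5|->5.5, |8|->8, |3|->2.5, |2|->1, |3|->2.5, |6|->7, |4|->4, |5|->5.5
Step 3: Attach original signs; sum ranks with positive sign and with negative sign.
W+ = 8 + 2.5 + 1 + 4 + 5.5 = 21
W- = 5.5 + 2.5 + 7 = 15
(Check: W+ + W- = 36 should equal n(n+1)/2 = 36.)
Step 4: Test statistic W = min(W+, W-) = 15.
Step 5: Ties in |d|, so use the tie-corrected normal approximation.
        E[W] = n(n+1)/4 = 8*9/4 = 18.
        Tie groups: |d|=3 (t=2), |d|=5 (t=2); sum(t^3 - t) = 12.
        Var[W] = n(n+1)(2n+1)/24 - sum(t^3-t)/48 = 1224/24 - 12/48 = 50.75.
        z = (W - E[W]) / sqrt(Var[W]) = (15 - 18) / 7.1239 = -0.4211.
        Two-sided p = 2*Phi(z) = 0.673669.
Step 6: alpha = 0.1. fail to reject H0.

W+ = 21, W- = 15, W = min = 15, p = 0.673669, fail to reject H0.


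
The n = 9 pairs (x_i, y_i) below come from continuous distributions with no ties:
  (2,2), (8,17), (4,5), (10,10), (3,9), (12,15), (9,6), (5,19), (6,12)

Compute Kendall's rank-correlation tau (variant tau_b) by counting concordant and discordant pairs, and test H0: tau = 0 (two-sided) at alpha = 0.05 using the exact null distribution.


Step 1: Enumerate the 36 unordered pairs (i,j) with i<j and classify each by sign(x_j-x_i) * sign(y_j-y_i).
  (1,2):dx=+6,dy=+15->C; (1,3):dx=+2,dy=+3->C; (1,4):dx=+8,dy=+8->C; (1,5):dx=+1,dy=+7->C
  (1,6):dx=+10,dy=+13->C; (1,7):dx=+7,dy=+4->C; (1,8):dx=+3,dy=+17->C; (1,9):dx=+4,dy=+10->C
  (2,3):dx=-4,dy=-12->C; (2,4):dx=+2,dy=-7->D; (2,5):dx=-5,dy=-8->C; (2,6):dx=+4,dy=-2->D
  (2,7):dx=+1,dy=-11->D; (2,8):dx=-3,dy=+2->D; (2,9):dx=-2,dy=-5->C; (3,4):dx=+6,dy=+5->C
  (3,5):dx=-1,dy=+4->D; (3,6):dx=+8,dy=+10->C; (3,7):dx=+5,dy=+1->C; (3,8):dx=+1,dy=+14->C
  (3,9):dx=+2,dy=+7->C; (4,5):dx=-7,dy=-1->C; (4,6):dx=+2,dy=+5->C; (4,7):dx=-1,dy=-4->C
  (4,8):dx=-5,dy=+9->D; (4,9):dx=-4,dy=+2->D; (5,6):dx=+9,dy=+6->C; (5,7):dx=+6,dy=-3->D
  (5,8):dx=+2,dy=+10->C; (5,9):dx=+3,dy=+3->C; (6,7):dx=-3,dy=-9->C; (6,8):dx=-7,dy=+4->D
  (6,9):dx=-6,dy=-3->C; (7,8):dx=-4,dy=+13->D; (7,9):dx=-3,dy=+6->D; (8,9):dx=+1,dy=-7->D
Step 2: C = 24, D = 12, total pairs = 36.
Step 3: tau = (C - D)/(n(n-1)/2) = (24 - 12)/36 = 0.333333.
Step 4: Exact two-sided p-value (enumerate n! = 362880 permutations of y under H0): p = 0.259518.
Step 5: alpha = 0.05. fail to reject H0.

tau_b = 0.3333 (C=24, D=12), p = 0.259518, fail to reject H0.


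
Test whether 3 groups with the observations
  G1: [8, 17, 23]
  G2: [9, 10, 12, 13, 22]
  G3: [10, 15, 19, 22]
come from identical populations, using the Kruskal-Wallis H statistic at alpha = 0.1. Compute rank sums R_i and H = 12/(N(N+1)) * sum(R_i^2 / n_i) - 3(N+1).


Step 1: Combine all N = 12 observations and assign midranks.
sorted (value, group, rank): (8,G1,1), (9,G2,2), (10,G2,3.5), (10,G3,3.5), (12,G2,5), (13,G2,6), (15,G3,7), (17,G1,8), (19,G3,9), (22,G2,10.5), (22,G3,10.5), (23,G1,12)
Step 2: Sum ranks within each group.
R_1 = 21 (n_1 = 3)
R_2 = 27 (n_2 = 5)
R_3 = 30 (n_3 = 4)
Step 3: H = 12/(N(N+1)) * sum(R_i^2/n_i) - 3(N+1)
     = 12/(12*13) * (21^2/3 + 27^2/5 + 30^2/4) - 3*13
     = 0.076923 * 517.8 - 39
     = 0.830769.
Step 4: Ties present; correction factor C = 1 - 12/(12^3 - 12) = 0.993007. Corrected H = 0.830769 / 0.993007 = 0.836620.
Step 5: Under H0, H ~ chi^2(2); p-value = 0.658158.
Step 6: alpha = 0.1. fail to reject H0.

H = 0.8366, df = 2, p = 0.658158, fail to reject H0.


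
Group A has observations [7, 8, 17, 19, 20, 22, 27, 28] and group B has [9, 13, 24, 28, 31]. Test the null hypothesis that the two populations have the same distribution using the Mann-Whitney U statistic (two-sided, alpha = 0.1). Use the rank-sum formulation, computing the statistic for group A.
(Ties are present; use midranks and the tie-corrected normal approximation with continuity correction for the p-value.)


Step 1: Combine and sort all 13 observations; assign midranks.
sorted (value, group): (7,X), (8,X), (9,Y), (13,Y), (17,X), (19,X), (20,X), (22,X), (24,Y), (27,X), (28,X), (28,Y), (31,Y)
ranks: 7->1, 8->2, 9->3, 13->4, 17->5, 19->6, 20->7, 22->8, 24->9, 27->10, 28->11.5, 28->11.5, 31->13
Step 2: Rank sum for X: R1 = 1 + 2 + 5 + 6 + 7 + 8 + 10 + 11.5 = 50.5.
Step 3: U_X = R1 - n1(n1+1)/2 = 50.5 - 8*9/2 = 50.5 - 36 = 14.5.
       U_Y = n1*n2 - U_X = 40 - 14.5 = 25.5.
Step 4: Ties are present, so use the tie-corrected normal approximation (with continuity correction) for the p-value.
Step 5: p-value = 0.463600; compare to alpha = 0.1. fail to reject H0.

U_X = 14.5, p = 0.463600, fail to reject H0 at alpha = 0.1.


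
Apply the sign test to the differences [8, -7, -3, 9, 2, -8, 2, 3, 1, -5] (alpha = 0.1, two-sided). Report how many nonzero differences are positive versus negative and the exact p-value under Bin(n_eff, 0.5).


Step 1: Discard zero differences. Original n = 10; n_eff = number of nonzero differences = 10.
Nonzero differences (with sign): +8, -7, -3, +9, +2, -8, +2, +3, +1, -5
Step 2: Count signs: positive = 6, negative = 4.
Step 3: Under H0: P(positive) = 0.5, so the number of positives S ~ Bin(10, 0.5).
Step 4: Two-sided exact p-value = sum of Bin(10,0.5) probabilities at or below the observed probability = 0.753906.
Step 5: alpha = 0.1. fail to reject H0.

n_eff = 10, pos = 6, neg = 4, p = 0.753906, fail to reject H0.


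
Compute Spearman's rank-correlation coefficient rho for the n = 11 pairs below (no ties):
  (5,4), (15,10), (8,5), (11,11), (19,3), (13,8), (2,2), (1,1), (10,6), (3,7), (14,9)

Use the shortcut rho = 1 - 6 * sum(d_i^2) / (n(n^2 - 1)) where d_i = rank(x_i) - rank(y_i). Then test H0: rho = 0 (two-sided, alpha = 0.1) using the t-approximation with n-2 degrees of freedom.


Step 1: Rank x and y separately (midranks; no ties here).
rank(x): 5->4, 15->10, 8->5, 11->7, 19->11, 13->8, 2->2, 1->1, 10->6, 3->3, 14->9
rank(y): 4->4, 10->10, 5->5, 11->11, 3->3, 8->8, 2->2, 1->1, 6->6, 7->7, 9->9
Step 2: d_i = R_x(i) - R_y(i); compute d_i^2.
  (4-4)^2=0, (10-10)^2=0, (5-5)^2=0, (7-11)^2=16, (11-3)^2=64, (8-8)^2=0, (2-2)^2=0, (1-1)^2=0, (6-6)^2=0, (3-7)^2=16, (9-9)^2=0
sum(d^2) = 96.
Step 3: rho = 1 - 6*96 / (11*(11^2 - 1)) = 1 - 576/1320 = 0.563636.
Step 4: Under H0, t = rho * sqrt((n-2)/(1-rho^2)) = 2.0470 ~ t(9).
Step 5: Two-sided p-value from the t-distribution with 9 df = 0.070952.
Step 6: alpha = 0.1. reject H0.

rho = 0.5636, p = 0.070952, reject H0 at alpha = 0.1.


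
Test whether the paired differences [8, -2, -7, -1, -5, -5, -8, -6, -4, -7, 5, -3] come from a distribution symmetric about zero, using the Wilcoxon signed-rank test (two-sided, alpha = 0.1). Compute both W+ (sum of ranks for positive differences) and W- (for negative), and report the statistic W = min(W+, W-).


Step 1: Drop any zero differences (none here) and take |d_i|.
|d| = [8, 2, 7, 1, 5, 5, 8, 6, 4, 7, 5, 3]
Step 2: Midrank |d_i| (ties get averaged ranks).
ranks: |8|->11.5, |2|->2, |7|->9.5, |1|->1, |5|->6, |5|->6, |8|->11.5, |6|->8, |4|->4, |7|->9.5, |5|->6, |3|->3
Step 3: Attach original signs; sum ranks with positive sign and with negative sign.
W+ = 11.5 + 6 = 17.5
W- = 2 + 9.5 + 1 + 6 + 6 + 11.5 + 8 + 4 + 9.5 + 3 = 60.5
(Check: W+ + W- = 78 should equal n(n+1)/2 = 78.)
Step 4: Test statistic W = min(W+, W-) = 17.5.
Step 5: Ties in |d|, so use the tie-corrected normal approximation.
        E[W] = n(n+1)/4 = 12*13/4 = 39.
        Tie groups: |d|=5 (t=3), |d|=7 (t=2), |d|=8 (t=2); sum(t^3 - t) = 36.
        Var[W] = n(n+1)(2n+1)/24 - sum(t^3-t)/48 = 3900/24 - 36/48 = 161.75.
        z = (W - E[W]) / sqrt(Var[W]) = (17.5 - 39) / 12.7181 = -1.6905.
        Two-sided p = 2*Phi(z) = 0.090931.
Step 6: alpha = 0.1. reject H0.

W+ = 17.5, W- = 60.5, W = min = 17.5, p = 0.090931, reject H0.


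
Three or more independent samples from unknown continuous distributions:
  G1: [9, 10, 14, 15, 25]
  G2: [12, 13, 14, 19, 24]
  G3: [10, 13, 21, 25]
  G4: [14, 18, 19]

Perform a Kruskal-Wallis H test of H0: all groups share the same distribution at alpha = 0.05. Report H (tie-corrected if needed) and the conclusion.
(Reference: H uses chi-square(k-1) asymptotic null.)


Step 1: Combine all N = 17 observations and assign midranks.
sorted (value, group, rank): (9,G1,1), (10,G1,2.5), (10,G3,2.5), (12,G2,4), (13,G2,5.5), (13,G3,5.5), (14,G1,8), (14,G2,8), (14,G4,8), (15,G1,10), (18,G4,11), (19,G2,12.5), (19,G4,12.5), (21,G3,14), (24,G2,15), (25,G1,16.5), (25,G3,16.5)
Step 2: Sum ranks within each group.
R_1 = 38 (n_1 = 5)
R_2 = 45 (n_2 = 5)
R_3 = 38.5 (n_3 = 4)
R_4 = 31.5 (n_4 = 3)
Step 3: H = 12/(N(N+1)) * sum(R_i^2/n_i) - 3(N+1)
     = 12/(17*18) * (38^2/5 + 45^2/5 + 38.5^2/4 + 31.5^2/3) - 3*18
     = 0.039216 * 1395.11 - 54
     = 0.710294.
Step 4: Ties present; correction factor C = 1 - 48/(17^3 - 17) = 0.990196. Corrected H = 0.710294 / 0.990196 = 0.717327.
Step 5: Under H0, H ~ chi^2(3); p-value = 0.869121.
Step 6: alpha = 0.05. fail to reject H0.

H = 0.7173, df = 3, p = 0.869121, fail to reject H0.


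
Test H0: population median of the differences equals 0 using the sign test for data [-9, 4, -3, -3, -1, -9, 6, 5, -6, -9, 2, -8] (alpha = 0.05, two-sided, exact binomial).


Step 1: Discard zero differences. Original n = 12; n_eff = number of nonzero differences = 12.
Nonzero differences (with sign): -9, +4, -3, -3, -1, -9, +6, +5, -6, -9, +2, -8
Step 2: Count signs: positive = 4, negative = 8.
Step 3: Under H0: P(positive) = 0.5, so the number of positives S ~ Bin(12, 0.5).
Step 4: Two-sided exact p-value = sum of Bin(12,0.5) probabilities at or below the observed probability = 0.387695.
Step 5: alpha = 0.05. fail to reject H0.

n_eff = 12, pos = 4, neg = 8, p = 0.387695, fail to reject H0.


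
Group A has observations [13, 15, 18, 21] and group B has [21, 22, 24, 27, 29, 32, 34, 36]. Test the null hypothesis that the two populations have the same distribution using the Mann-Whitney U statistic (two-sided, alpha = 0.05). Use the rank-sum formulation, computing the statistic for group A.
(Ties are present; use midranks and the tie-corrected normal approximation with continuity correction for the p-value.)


Step 1: Combine and sort all 12 observations; assign midranks.
sorted (value, group): (13,X), (15,X), (18,X), (21,X), (21,Y), (22,Y), (24,Y), (27,Y), (29,Y), (32,Y), (34,Y), (36,Y)
ranks: 13->1, 15->2, 18->3, 21->4.5, 21->4.5, 22->6, 24->7, 27->8, 29->9, 32->10, 34->11, 36->12
Step 2: Rank sum for X: R1 = 1 + 2 + 3 + 4.5 = 10.5.
Step 3: U_X = R1 - n1(n1+1)/2 = 10.5 - 4*5/2 = 10.5 - 10 = 0.5.
       U_Y = n1*n2 - U_X = 32 - 0.5 = 31.5.
Step 4: Ties are present, so use the tie-corrected normal approximation (with continuity correction) for the p-value.
Step 5: p-value = 0.010708; compare to alpha = 0.05. reject H0.

U_X = 0.5, p = 0.010708, reject H0 at alpha = 0.05.


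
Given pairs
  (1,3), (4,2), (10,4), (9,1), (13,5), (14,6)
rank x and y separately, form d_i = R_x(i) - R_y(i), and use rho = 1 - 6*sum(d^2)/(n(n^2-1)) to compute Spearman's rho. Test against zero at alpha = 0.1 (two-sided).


Step 1: Rank x and y separately (midranks; no ties here).
rank(x): 1->1, 4->2, 10->4, 9->3, 13->5, 14->6
rank(y): 3->3, 2->2, 4->4, 1->1, 5->5, 6->6
Step 2: d_i = R_x(i) - R_y(i); compute d_i^2.
  (1-3)^2=4, (2-2)^2=0, (4-4)^2=0, (3-1)^2=4, (5-5)^2=0, (6-6)^2=0
sum(d^2) = 8.
Step 3: rho = 1 - 6*8 / (6*(6^2 - 1)) = 1 - 48/210 = 0.771429.
Step 4: Under H0, t = rho * sqrt((n-2)/(1-rho^2)) = 2.4247 ~ t(4).
Step 5: Two-sided p-value from the t-distribution with 4 df = 0.072397.
Step 6: alpha = 0.1. reject H0.

rho = 0.7714, p = 0.072397, reject H0 at alpha = 0.1.


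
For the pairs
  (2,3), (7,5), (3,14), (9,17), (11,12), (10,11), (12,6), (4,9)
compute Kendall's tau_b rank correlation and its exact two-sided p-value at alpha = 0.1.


Step 1: Enumerate the 28 unordered pairs (i,j) with i<j and classify each by sign(x_j-x_i) * sign(y_j-y_i).
  (1,2):dx=+5,dy=+2->C; (1,3):dx=+1,dy=+11->C; (1,4):dx=+7,dy=+14->C; (1,5):dx=+9,dy=+9->C
  (1,6):dx=+8,dy=+8->C; (1,7):dx=+10,dy=+3->C; (1,8):dx=+2,dy=+6->C; (2,3):dx=-4,dy=+9->D
  (2,4):dx=+2,dy=+12->C; (2,5):dx=+4,dy=+7->C; (2,6):dx=+3,dy=+6->C; (2,7):dx=+5,dy=+1->C
  (2,8):dx=-3,dy=+4->D; (3,4):dx=+6,dy=+3->C; (3,5):dx=+8,dy=-2->D; (3,6):dx=+7,dy=-3->D
  (3,7):dx=+9,dy=-8->D; (3,8):dx=+1,dy=-5->D; (4,5):dx=+2,dy=-5->D; (4,6):dx=+1,dy=-6->D
  (4,7):dx=+3,dy=-11->D; (4,8):dx=-5,dy=-8->C; (5,6):dx=-1,dy=-1->C; (5,7):dx=+1,dy=-6->D
  (5,8):dx=-7,dy=-3->C; (6,7):dx=+2,dy=-5->D; (6,8):dx=-6,dy=-2->C; (7,8):dx=-8,dy=+3->D
Step 2: C = 16, D = 12, total pairs = 28.
Step 3: tau = (C - D)/(n(n-1)/2) = (16 - 12)/28 = 0.142857.
Step 4: Exact two-sided p-value (enumerate n! = 40320 permutations of y under H0): p = 0.719544.
Step 5: alpha = 0.1. fail to reject H0.

tau_b = 0.1429 (C=16, D=12), p = 0.719544, fail to reject H0.


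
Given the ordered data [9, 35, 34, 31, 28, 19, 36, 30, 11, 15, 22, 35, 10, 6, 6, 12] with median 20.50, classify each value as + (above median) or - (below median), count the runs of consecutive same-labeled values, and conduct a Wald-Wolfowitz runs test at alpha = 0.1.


Step 1: Compute median = 20.50; label A = above, B = below.
Labels in order: BAAAABAABBAABBBB  (n_A = 8, n_B = 8)
Step 2: Count runs R = 7.
Step 3: Under H0 (random ordering), E[R] = 2*n_A*n_B/(n_A+n_B) + 1 = 2*8*8/16 + 1 = 9.0000.
        Var[R] = 2*n_A*n_B*(2*n_A*n_B - n_A - n_B) / ((n_A+n_B)^2 * (n_A+n_B-1)) = 14336/3840 = 3.7333.
        SD[R] = 1.9322.
Step 4: Continuity-corrected z = (R + 0.5 - E[R]) / SD[R] = (7 + 0.5 - 9.0000) / 1.9322 = -0.7763.
Step 5: Two-sided p-value via normal approximation = 2*(1 - Phi(|z|)) = 0.437558.
Step 6: alpha = 0.1. fail to reject H0.

R = 7, z = -0.7763, p = 0.437558, fail to reject H0.


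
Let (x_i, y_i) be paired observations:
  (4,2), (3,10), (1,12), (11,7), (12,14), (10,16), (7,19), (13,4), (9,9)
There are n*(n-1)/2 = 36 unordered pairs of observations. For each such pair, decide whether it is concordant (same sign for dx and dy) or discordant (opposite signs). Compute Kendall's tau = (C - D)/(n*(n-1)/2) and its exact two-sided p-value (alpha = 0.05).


Step 1: Enumerate the 36 unordered pairs (i,j) with i<j and classify each by sign(x_j-x_i) * sign(y_j-y_i).
  (1,2):dx=-1,dy=+8->D; (1,3):dx=-3,dy=+10->D; (1,4):dx=+7,dy=+5->C; (1,5):dx=+8,dy=+12->C
  (1,6):dx=+6,dy=+14->C; (1,7):dx=+3,dy=+17->C; (1,8):dx=+9,dy=+2->C; (1,9):dx=+5,dy=+7->C
  (2,3):dx=-2,dy=+2->D; (2,4):dx=+8,dy=-3->D; (2,5):dx=+9,dy=+4->C; (2,6):dx=+7,dy=+6->C
  (2,7):dx=+4,dy=+9->C; (2,8):dx=+10,dy=-6->D; (2,9):dx=+6,dy=-1->D; (3,4):dx=+10,dy=-5->D
  (3,5):dx=+11,dy=+2->C; (3,6):dx=+9,dy=+4->C; (3,7):dx=+6,dy=+7->C; (3,8):dx=+12,dy=-8->D
  (3,9):dx=+8,dy=-3->D; (4,5):dx=+1,dy=+7->C; (4,6):dx=-1,dy=+9->D; (4,7):dx=-4,dy=+12->D
  (4,8):dx=+2,dy=-3->D; (4,9):dx=-2,dy=+2->D; (5,6):dx=-2,dy=+2->D; (5,7):dx=-5,dy=+5->D
  (5,8):dx=+1,dy=-10->D; (5,9):dx=-3,dy=-5->C; (6,7):dx=-3,dy=+3->D; (6,8):dx=+3,dy=-12->D
  (6,9):dx=-1,dy=-7->C; (7,8):dx=+6,dy=-15->D; (7,9):dx=+2,dy=-10->D; (8,9):dx=-4,dy=+5->D
Step 2: C = 15, D = 21, total pairs = 36.
Step 3: tau = (C - D)/(n(n-1)/2) = (15 - 21)/36 = -0.166667.
Step 4: Exact two-sided p-value (enumerate n! = 362880 permutations of y under H0): p = 0.612202.
Step 5: alpha = 0.05. fail to reject H0.

tau_b = -0.1667 (C=15, D=21), p = 0.612202, fail to reject H0.


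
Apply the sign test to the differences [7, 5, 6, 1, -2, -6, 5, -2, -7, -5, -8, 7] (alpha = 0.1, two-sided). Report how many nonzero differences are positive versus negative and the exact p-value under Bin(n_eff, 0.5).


Step 1: Discard zero differences. Original n = 12; n_eff = number of nonzero differences = 12.
Nonzero differences (with sign): +7, +5, +6, +1, -2, -6, +5, -2, -7, -5, -8, +7
Step 2: Count signs: positive = 6, negative = 6.
Step 3: Under H0: P(positive) = 0.5, so the number of positives S ~ Bin(12, 0.5).
Step 4: Two-sided exact p-value = sum of Bin(12,0.5) probabilities at or below the observed probability = 1.000000.
Step 5: alpha = 0.1. fail to reject H0.

n_eff = 12, pos = 6, neg = 6, p = 1.000000, fail to reject H0.


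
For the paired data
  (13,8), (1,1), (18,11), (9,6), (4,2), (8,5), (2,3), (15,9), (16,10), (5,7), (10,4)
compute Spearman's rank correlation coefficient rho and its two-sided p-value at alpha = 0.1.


Step 1: Rank x and y separately (midranks; no ties here).
rank(x): 13->8, 1->1, 18->11, 9->6, 4->3, 8->5, 2->2, 15->9, 16->10, 5->4, 10->7
rank(y): 8->8, 1->1, 11->11, 6->6, 2->2, 5->5, 3->3, 9->9, 10->10, 7->7, 4->4
Step 2: d_i = R_x(i) - R_y(i); compute d_i^2.
  (8-8)^2=0, (1-1)^2=0, (11-11)^2=0, (6-6)^2=0, (3-2)^2=1, (5-5)^2=0, (2-3)^2=1, (9-9)^2=0, (10-10)^2=0, (4-7)^2=9, (7-4)^2=9
sum(d^2) = 20.
Step 3: rho = 1 - 6*20 / (11*(11^2 - 1)) = 1 - 120/1320 = 0.909091.
Step 4: Under H0, t = rho * sqrt((n-2)/(1-rho^2)) = 6.5465 ~ t(9).
Step 5: Two-sided p-value from the t-distribution with 9 df = 0.000106.
Step 6: alpha = 0.1. reject H0.

rho = 0.9091, p = 0.000106, reject H0 at alpha = 0.1.


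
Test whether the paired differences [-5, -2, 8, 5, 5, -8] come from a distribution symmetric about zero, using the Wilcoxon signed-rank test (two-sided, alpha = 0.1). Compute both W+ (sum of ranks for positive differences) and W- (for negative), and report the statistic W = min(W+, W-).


Step 1: Drop any zero differences (none here) and take |d_i|.
|d| = [5, 2, 8, 5, 5, 8]
Step 2: Midrank |d_i| (ties get averaged ranks).
ranks: |5|->3, |2|->1, |8|->5.5, |5|->3, |5|->3, |8|->5.5
Step 3: Attach original signs; sum ranks with positive sign and with negative sign.
W+ = 5.5 + 3 + 3 = 11.5
W- = 3 + 1 + 5.5 = 9.5
(Check: W+ + W- = 21 should equal n(n+1)/2 = 21.)
Step 4: Test statistic W = min(W+, W-) = 9.5.
Step 5: Ties in |d|, so use the tie-corrected normal approximation.
        E[W] = n(n+1)/4 = 6*7/4 = 10.5.
        Tie groups: |d|=5 (t=3), |d|=8 (t=2); sum(t^3 - t) = 30.
        Var[W] = n(n+1)(2n+1)/24 - sum(t^3-t)/48 = 546/24 - 30/48 = 22.125.
        z = (W - E[W]) / sqrt(Var[W]) = (9.5 - 10.5) / 4.7037 = -0.2126.
        Two-sided p = 2*Phi(z) = 0.831641.
Step 6: alpha = 0.1. fail to reject H0.

W+ = 11.5, W- = 9.5, W = min = 9.5, p = 0.831641, fail to reject H0.


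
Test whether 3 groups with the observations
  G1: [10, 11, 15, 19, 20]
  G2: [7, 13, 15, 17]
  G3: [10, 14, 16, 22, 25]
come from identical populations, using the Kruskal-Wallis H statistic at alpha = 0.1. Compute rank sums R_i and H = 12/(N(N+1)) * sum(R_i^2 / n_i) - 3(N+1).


Step 1: Combine all N = 14 observations and assign midranks.
sorted (value, group, rank): (7,G2,1), (10,G1,2.5), (10,G3,2.5), (11,G1,4), (13,G2,5), (14,G3,6), (15,G1,7.5), (15,G2,7.5), (16,G3,9), (17,G2,10), (19,G1,11), (20,G1,12), (22,G3,13), (25,G3,14)
Step 2: Sum ranks within each group.
R_1 = 37 (n_1 = 5)
R_2 = 23.5 (n_2 = 4)
R_3 = 44.5 (n_3 = 5)
Step 3: H = 12/(N(N+1)) * sum(R_i^2/n_i) - 3(N+1)
     = 12/(14*15) * (37^2/5 + 23.5^2/4 + 44.5^2/5) - 3*15
     = 0.057143 * 807.913 - 45
     = 1.166429.
Step 4: Ties present; correction factor C = 1 - 12/(14^3 - 14) = 0.995604. Corrected H = 1.166429 / 0.995604 = 1.171578.
Step 5: Under H0, H ~ chi^2(2); p-value = 0.556666.
Step 6: alpha = 0.1. fail to reject H0.

H = 1.1716, df = 2, p = 0.556666, fail to reject H0.


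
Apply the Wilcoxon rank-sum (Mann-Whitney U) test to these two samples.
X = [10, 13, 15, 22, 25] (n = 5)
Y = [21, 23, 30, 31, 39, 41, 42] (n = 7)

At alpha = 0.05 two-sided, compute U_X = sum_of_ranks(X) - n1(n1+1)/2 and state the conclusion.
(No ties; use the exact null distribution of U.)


Step 1: Combine and sort all 12 observations; assign midranks.
sorted (value, group): (10,X), (13,X), (15,X), (21,Y), (22,X), (23,Y), (25,X), (30,Y), (31,Y), (39,Y), (41,Y), (42,Y)
ranks: 10->1, 13->2, 15->3, 21->4, 22->5, 23->6, 25->7, 30->8, 31->9, 39->10, 41->11, 42->12
Step 2: Rank sum for X: R1 = 1 + 2 + 3 + 5 + 7 = 18.
Step 3: U_X = R1 - n1(n1+1)/2 = 18 - 5*6/2 = 18 - 15 = 3.
       U_Y = n1*n2 - U_X = 35 - 3 = 32.
Step 4: No ties, so the exact null distribution of U (based on enumerating the C(12,5) = 792 equally likely rank assignments) gives the two-sided p-value.
Step 5: p-value = 0.017677; compare to alpha = 0.05. reject H0.

U_X = 3, p = 0.017677, reject H0 at alpha = 0.05.


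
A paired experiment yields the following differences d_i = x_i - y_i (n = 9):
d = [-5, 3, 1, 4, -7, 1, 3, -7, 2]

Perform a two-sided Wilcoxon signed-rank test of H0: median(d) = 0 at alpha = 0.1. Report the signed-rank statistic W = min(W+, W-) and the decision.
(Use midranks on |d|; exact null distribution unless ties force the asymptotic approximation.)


Step 1: Drop any zero differences (none here) and take |d_i|.
|d| = [5, 3, 1, 4, 7, 1, 3, 7, 2]
Step 2: Midrank |d_i| (ties get averaged ranks).
ranks: |5|->7, |3|->4.5, |1|->1.5, |4|->6, |7|->8.5, |1|->1.5, |3|->4.5, |7|->8.5, |2|->3
Step 3: Attach original signs; sum ranks with positive sign and with negative sign.
W+ = 4.5 + 1.5 + 6 + 1.5 + 4.5 + 3 = 21
W- = 7 + 8.5 + 8.5 = 24
(Check: W+ + W- = 45 should equal n(n+1)/2 = 45.)
Step 4: Test statistic W = min(W+, W-) = 21.
Step 5: Ties in |d|, so use the tie-corrected normal approximation.
        E[W] = n(n+1)/4 = 9*10/4 = 22.5.
        Tie groups: |d|=1 (t=2), |d|=3 (t=2), |d|=7 (t=2); sum(t^3 - t) = 18.
        Var[W] = n(n+1)(2n+1)/24 - sum(t^3-t)/48 = 1710/24 - 18/48 = 70.875.
        z = (W - E[W]) / sqrt(Var[W]) = (21 - 22.5) / 8.4187 = -0.1782.
        Two-sided p = 2*Phi(z) = 0.858586.
Step 6: alpha = 0.1. fail to reject H0.

W+ = 21, W- = 24, W = min = 21, p = 0.858586, fail to reject H0.


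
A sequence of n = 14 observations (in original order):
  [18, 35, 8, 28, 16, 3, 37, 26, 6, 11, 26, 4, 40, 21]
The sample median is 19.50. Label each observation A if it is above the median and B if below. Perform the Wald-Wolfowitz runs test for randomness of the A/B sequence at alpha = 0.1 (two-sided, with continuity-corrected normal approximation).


Step 1: Compute median = 19.50; label A = above, B = below.
Labels in order: BABABBAABBABAA  (n_A = 7, n_B = 7)
Step 2: Count runs R = 10.
Step 3: Under H0 (random ordering), E[R] = 2*n_A*n_B/(n_A+n_B) + 1 = 2*7*7/14 + 1 = 8.0000.
        Var[R] = 2*n_A*n_B*(2*n_A*n_B - n_A - n_B) / ((n_A+n_B)^2 * (n_A+n_B-1)) = 8232/2548 = 3.2308.
        SD[R] = 1.7974.
Step 4: Continuity-corrected z = (R - 0.5 - E[R]) / SD[R] = (10 - 0.5 - 8.0000) / 1.7974 = 0.8345.
Step 5: Two-sided p-value via normal approximation = 2*(1 - Phi(|z|)) = 0.403986.
Step 6: alpha = 0.1. fail to reject H0.

R = 10, z = 0.8345, p = 0.403986, fail to reject H0.


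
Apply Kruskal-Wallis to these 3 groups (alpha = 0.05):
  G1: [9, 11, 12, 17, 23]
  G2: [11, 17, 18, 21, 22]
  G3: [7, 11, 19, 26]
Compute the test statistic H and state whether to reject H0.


Step 1: Combine all N = 14 observations and assign midranks.
sorted (value, group, rank): (7,G3,1), (9,G1,2), (11,G1,4), (11,G2,4), (11,G3,4), (12,G1,6), (17,G1,7.5), (17,G2,7.5), (18,G2,9), (19,G3,10), (21,G2,11), (22,G2,12), (23,G1,13), (26,G3,14)
Step 2: Sum ranks within each group.
R_1 = 32.5 (n_1 = 5)
R_2 = 43.5 (n_2 = 5)
R_3 = 29 (n_3 = 4)
Step 3: H = 12/(N(N+1)) * sum(R_i^2/n_i) - 3(N+1)
     = 12/(14*15) * (32.5^2/5 + 43.5^2/5 + 29^2/4) - 3*15
     = 0.057143 * 799.95 - 45
     = 0.711429.
Step 4: Ties present; correction factor C = 1 - 30/(14^3 - 14) = 0.989011. Corrected H = 0.711429 / 0.989011 = 0.719333.
Step 5: Under H0, H ~ chi^2(2); p-value = 0.697909.
Step 6: alpha = 0.05. fail to reject H0.

H = 0.7193, df = 2, p = 0.697909, fail to reject H0.


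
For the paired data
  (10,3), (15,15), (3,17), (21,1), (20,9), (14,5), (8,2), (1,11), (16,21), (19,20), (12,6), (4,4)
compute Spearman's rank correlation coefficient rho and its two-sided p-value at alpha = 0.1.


Step 1: Rank x and y separately (midranks; no ties here).
rank(x): 10->5, 15->8, 3->2, 21->12, 20->11, 14->7, 8->4, 1->1, 16->9, 19->10, 12->6, 4->3
rank(y): 3->3, 15->9, 17->10, 1->1, 9->7, 5->5, 2->2, 11->8, 21->12, 20->11, 6->6, 4->4
Step 2: d_i = R_x(i) - R_y(i); compute d_i^2.
  (5-3)^2=4, (8-9)^2=1, (2-10)^2=64, (12-1)^2=121, (11-7)^2=16, (7-5)^2=4, (4-2)^2=4, (1-8)^2=49, (9-12)^2=9, (10-11)^2=1, (6-6)^2=0, (3-4)^2=1
sum(d^2) = 274.
Step 3: rho = 1 - 6*274 / (12*(12^2 - 1)) = 1 - 1644/1716 = 0.041958.
Step 4: Under H0, t = rho * sqrt((n-2)/(1-rho^2)) = 0.1328 ~ t(10).
Step 5: Two-sided p-value from the t-distribution with 10 df = 0.896986.
Step 6: alpha = 0.1. fail to reject H0.

rho = 0.0420, p = 0.896986, fail to reject H0 at alpha = 0.1.


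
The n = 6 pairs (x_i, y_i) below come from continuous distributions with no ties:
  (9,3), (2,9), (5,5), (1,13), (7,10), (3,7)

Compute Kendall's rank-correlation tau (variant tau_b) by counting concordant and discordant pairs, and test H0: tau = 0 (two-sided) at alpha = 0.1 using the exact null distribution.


Step 1: Enumerate the 15 unordered pairs (i,j) with i<j and classify each by sign(x_j-x_i) * sign(y_j-y_i).
  (1,2):dx=-7,dy=+6->D; (1,3):dx=-4,dy=+2->D; (1,4):dx=-8,dy=+10->D; (1,5):dx=-2,dy=+7->D
  (1,6):dx=-6,dy=+4->D; (2,3):dx=+3,dy=-4->D; (2,4):dx=-1,dy=+4->D; (2,5):dx=+5,dy=+1->C
  (2,6):dx=+1,dy=-2->D; (3,4):dx=-4,dy=+8->D; (3,5):dx=+2,dy=+5->C; (3,6):dx=-2,dy=+2->D
  (4,5):dx=+6,dy=-3->D; (4,6):dx=+2,dy=-6->D; (5,6):dx=-4,dy=-3->C
Step 2: C = 3, D = 12, total pairs = 15.
Step 3: tau = (C - D)/(n(n-1)/2) = (3 - 12)/15 = -0.600000.
Step 4: Exact two-sided p-value (enumerate n! = 720 permutations of y under H0): p = 0.136111.
Step 5: alpha = 0.1. fail to reject H0.

tau_b = -0.6000 (C=3, D=12), p = 0.136111, fail to reject H0.


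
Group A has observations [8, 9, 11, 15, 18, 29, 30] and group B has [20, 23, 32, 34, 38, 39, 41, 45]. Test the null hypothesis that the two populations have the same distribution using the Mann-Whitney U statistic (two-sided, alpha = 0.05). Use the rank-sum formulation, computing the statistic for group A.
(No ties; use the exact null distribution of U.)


Step 1: Combine and sort all 15 observations; assign midranks.
sorted (value, group): (8,X), (9,X), (11,X), (15,X), (18,X), (20,Y), (23,Y), (29,X), (30,X), (32,Y), (34,Y), (38,Y), (39,Y), (41,Y), (45,Y)
ranks: 8->1, 9->2, 11->3, 15->4, 18->5, 20->6, 23->7, 29->8, 30->9, 32->10, 34->11, 38->12, 39->13, 41->14, 45->15
Step 2: Rank sum for X: R1 = 1 + 2 + 3 + 4 + 5 + 8 + 9 = 32.
Step 3: U_X = R1 - n1(n1+1)/2 = 32 - 7*8/2 = 32 - 28 = 4.
       U_Y = n1*n2 - U_X = 56 - 4 = 52.
Step 4: No ties, so the exact null distribution of U (based on enumerating the C(15,7) = 6435 equally likely rank assignments) gives the two-sided p-value.
Step 5: p-value = 0.003730; compare to alpha = 0.05. reject H0.

U_X = 4, p = 0.003730, reject H0 at alpha = 0.05.


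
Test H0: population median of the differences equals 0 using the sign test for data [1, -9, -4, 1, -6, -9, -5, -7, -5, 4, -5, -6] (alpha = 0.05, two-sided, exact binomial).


Step 1: Discard zero differences. Original n = 12; n_eff = number of nonzero differences = 12.
Nonzero differences (with sign): +1, -9, -4, +1, -6, -9, -5, -7, -5, +4, -5, -6
Step 2: Count signs: positive = 3, negative = 9.
Step 3: Under H0: P(positive) = 0.5, so the number of positives S ~ Bin(12, 0.5).
Step 4: Two-sided exact p-value = sum of Bin(12,0.5) probabilities at or below the observed probability = 0.145996.
Step 5: alpha = 0.05. fail to reject H0.

n_eff = 12, pos = 3, neg = 9, p = 0.145996, fail to reject H0.


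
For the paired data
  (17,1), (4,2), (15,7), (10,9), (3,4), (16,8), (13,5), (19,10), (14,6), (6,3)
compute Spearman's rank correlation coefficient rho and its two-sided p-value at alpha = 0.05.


Step 1: Rank x and y separately (midranks; no ties here).
rank(x): 17->9, 4->2, 15->7, 10->4, 3->1, 16->8, 13->5, 19->10, 14->6, 6->3
rank(y): 1->1, 2->2, 7->7, 9->9, 4->4, 8->8, 5->5, 10->10, 6->6, 3->3
Step 2: d_i = R_x(i) - R_y(i); compute d_i^2.
  (9-1)^2=64, (2-2)^2=0, (7-7)^2=0, (4-9)^2=25, (1-4)^2=9, (8-8)^2=0, (5-5)^2=0, (10-10)^2=0, (6-6)^2=0, (3-3)^2=0
sum(d^2) = 98.
Step 3: rho = 1 - 6*98 / (10*(10^2 - 1)) = 1 - 588/990 = 0.406061.
Step 4: Under H0, t = rho * sqrt((n-2)/(1-rho^2)) = 1.2568 ~ t(8).
Step 5: Two-sided p-value from the t-distribution with 8 df = 0.244282.
Step 6: alpha = 0.05. fail to reject H0.

rho = 0.4061, p = 0.244282, fail to reject H0 at alpha = 0.05.


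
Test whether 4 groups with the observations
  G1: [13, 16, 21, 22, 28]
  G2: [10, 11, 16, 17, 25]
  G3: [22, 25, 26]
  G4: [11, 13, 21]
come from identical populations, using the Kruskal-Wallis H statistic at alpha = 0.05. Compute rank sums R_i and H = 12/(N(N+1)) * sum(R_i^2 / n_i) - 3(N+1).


Step 1: Combine all N = 16 observations and assign midranks.
sorted (value, group, rank): (10,G2,1), (11,G2,2.5), (11,G4,2.5), (13,G1,4.5), (13,G4,4.5), (16,G1,6.5), (16,G2,6.5), (17,G2,8), (21,G1,9.5), (21,G4,9.5), (22,G1,11.5), (22,G3,11.5), (25,G2,13.5), (25,G3,13.5), (26,G3,15), (28,G1,16)
Step 2: Sum ranks within each group.
R_1 = 48 (n_1 = 5)
R_2 = 31.5 (n_2 = 5)
R_3 = 40 (n_3 = 3)
R_4 = 16.5 (n_4 = 3)
Step 3: H = 12/(N(N+1)) * sum(R_i^2/n_i) - 3(N+1)
     = 12/(16*17) * (48^2/5 + 31.5^2/5 + 40^2/3 + 16.5^2/3) - 3*17
     = 0.044118 * 1283.33 - 51
     = 5.617647.
Step 4: Ties present; correction factor C = 1 - 36/(16^3 - 16) = 0.991176. Corrected H = 5.617647 / 0.991176 = 5.667656.
Step 5: Under H0, H ~ chi^2(3); p-value = 0.128948.
Step 6: alpha = 0.05. fail to reject H0.

H = 5.6677, df = 3, p = 0.128948, fail to reject H0.


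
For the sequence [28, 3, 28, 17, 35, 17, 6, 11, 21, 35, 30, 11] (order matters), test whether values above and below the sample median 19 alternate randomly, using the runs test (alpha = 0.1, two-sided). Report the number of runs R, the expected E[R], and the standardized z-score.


Step 1: Compute median = 19; label A = above, B = below.
Labels in order: ABABABBBAAAB  (n_A = 6, n_B = 6)
Step 2: Count runs R = 8.
Step 3: Under H0 (random ordering), E[R] = 2*n_A*n_B/(n_A+n_B) + 1 = 2*6*6/12 + 1 = 7.0000.
        Var[R] = 2*n_A*n_B*(2*n_A*n_B - n_A - n_B) / ((n_A+n_B)^2 * (n_A+n_B-1)) = 4320/1584 = 2.7273.
        SD[R] = 1.6514.
Step 4: Continuity-corrected z = (R - 0.5 - E[R]) / SD[R] = (8 - 0.5 - 7.0000) / 1.6514 = 0.3028.
Step 5: Two-sided p-value via normal approximation = 2*(1 - Phi(|z|)) = 0.762069.
Step 6: alpha = 0.1. fail to reject H0.

R = 8, z = 0.3028, p = 0.762069, fail to reject H0.
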